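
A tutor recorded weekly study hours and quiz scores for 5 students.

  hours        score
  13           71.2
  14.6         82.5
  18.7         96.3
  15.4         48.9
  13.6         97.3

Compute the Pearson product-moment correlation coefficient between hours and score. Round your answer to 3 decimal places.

0.226

n = 5, Σx = 75.3, Σy = 396.2, Σx² = 1153.97, Σy² = 33007.88, Σxy = 6007.25
nΣxy − ΣxΣy = 30036.25 − 29833.86 = 202.39
nΣx² − (Σx)² = 5769.85 − 5670.09 = 99.76; nΣy² − (Σy)² = 165039.4 − 156974.44 = 8064.96
r = 202.39 / √(99.76 × 8064.96) = 202.39 / 896.9729 ≈ 0.226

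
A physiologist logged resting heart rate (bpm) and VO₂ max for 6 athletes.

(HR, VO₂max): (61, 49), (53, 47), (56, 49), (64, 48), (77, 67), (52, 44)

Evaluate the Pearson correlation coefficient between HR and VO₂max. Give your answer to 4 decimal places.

n = 6, Σx = 363, Σy = 304, Σx² = 22395, Σy² = 15740, Σxy = 18743
nΣxy − ΣxΣy = 112458 − 110352 = 2106
nΣx² − (Σx)² = 134370 − 131769 = 2601; nΣy² − (Σy)² = 94440 − 92416 = 2024
r = 2106 / √(2601 × 2024) = 2106 / 2294.4333 ≈ 0.9179

0.9179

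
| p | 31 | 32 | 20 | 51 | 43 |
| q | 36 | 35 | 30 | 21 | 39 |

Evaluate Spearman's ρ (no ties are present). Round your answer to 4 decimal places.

-0.1000

Rank p: 2, 3, 1, 5, 4
Rank q: 4, 3, 2, 1, 5
d = rank(p) − rank(q): -2, 0, -1, 4, -1; Σd² = 22
ρ = 1 − 6Σd² / [n(n²−1)] = 1 − 6×22 / (5×24) = 1 − 132/120 ≈ -0.1000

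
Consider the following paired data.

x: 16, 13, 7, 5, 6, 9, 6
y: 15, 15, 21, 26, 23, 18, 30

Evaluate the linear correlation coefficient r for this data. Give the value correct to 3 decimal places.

n = 7, Σx = 62, Σy = 148, Σx² = 652, Σy² = 3320, Σxy = 1192
nΣxy − ΣxΣy = 8344 − 9176 = -832
nΣx² − (Σx)² = 4564 − 3844 = 720; nΣy² − (Σy)² = 23240 − 21904 = 1336
r = -832 / √(720 × 1336) = -832 / 980.7752 ≈ -0.848

-0.848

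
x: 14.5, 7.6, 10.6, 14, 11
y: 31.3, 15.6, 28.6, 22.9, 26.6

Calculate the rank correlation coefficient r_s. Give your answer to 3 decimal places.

0.600

Rank x: 5, 1, 2, 4, 3
Rank y: 5, 1, 4, 2, 3
d = rank(x) − rank(y): 0, 0, -2, 2, 0; Σd² = 8
ρ = 1 − 6Σd² / [n(n²−1)] = 1 − 6×8 / (5×24) = 1 − 48/120 ≈ 0.600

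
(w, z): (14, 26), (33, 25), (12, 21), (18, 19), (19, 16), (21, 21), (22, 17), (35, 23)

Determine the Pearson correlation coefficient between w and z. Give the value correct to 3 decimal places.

0.255

n = 8, Σw = 174, Σz = 168, Σw² = 4264, Σz² = 3618, Σwz = 3707
nΣwz − ΣwΣz = 29656 − 29232 = 424
nΣw² − (Σw)² = 34112 − 30276 = 3836; nΣz² − (Σz)² = 28944 − 28224 = 720
r = 424 / √(3836 × 720) = 424 / 1661.9025 ≈ 0.255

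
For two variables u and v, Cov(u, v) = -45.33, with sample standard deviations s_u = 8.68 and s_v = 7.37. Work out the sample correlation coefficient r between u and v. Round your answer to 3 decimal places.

r = Cov(u,v) / (s_u · s_v) = -45.33 / (8.68 × 7.37)
  = -45.33 / 63.9716 ≈ -0.709

-0.709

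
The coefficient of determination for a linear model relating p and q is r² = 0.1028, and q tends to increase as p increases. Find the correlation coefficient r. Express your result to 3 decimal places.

0.321

|r| = √0.1028 = 0.321
The association is positive, so r = 0.321.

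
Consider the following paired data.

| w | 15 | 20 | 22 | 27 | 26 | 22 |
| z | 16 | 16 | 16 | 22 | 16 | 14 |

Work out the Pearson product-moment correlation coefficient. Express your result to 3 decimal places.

n = 6, Σw = 132, Σz = 100, Σw² = 2998, Σz² = 1704, Σwz = 2230
nΣwz − ΣwΣz = 13380 − 13200 = 180
nΣw² − (Σw)² = 17988 − 17424 = 564; nΣz² − (Σz)² = 10224 − 10000 = 224
r = 180 / √(564 × 224) = 180 / 355.4378 ≈ 0.506

0.506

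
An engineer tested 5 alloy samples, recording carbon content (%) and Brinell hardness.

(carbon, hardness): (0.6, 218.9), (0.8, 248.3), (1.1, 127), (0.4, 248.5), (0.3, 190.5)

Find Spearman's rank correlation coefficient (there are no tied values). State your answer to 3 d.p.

Rank carbon: 3, 4, 5, 2, 1
Rank hardness: 3, 4, 1, 5, 2
d = rank(carbon) − rank(hardness): 0, 0, 4, -3, -1; Σd² = 26
ρ = 1 − 6Σd² / [n(n²−1)] = 1 − 6×26 / (5×24) = 1 − 156/120 ≈ -0.300

-0.300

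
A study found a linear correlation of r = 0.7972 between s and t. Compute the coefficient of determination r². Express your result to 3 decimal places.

r² = (0.7972)² = 0.636

0.636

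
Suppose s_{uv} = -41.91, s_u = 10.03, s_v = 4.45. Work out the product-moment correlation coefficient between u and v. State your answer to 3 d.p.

r = Cov(u,v) / (s_u · s_v) = -41.91 / (10.03 × 4.45)
  = -41.91 / 44.6335 ≈ -0.939

-0.939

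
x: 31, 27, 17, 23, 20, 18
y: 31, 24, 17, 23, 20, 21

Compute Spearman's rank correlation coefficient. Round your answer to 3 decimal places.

Rank x: 6, 5, 1, 4, 3, 2
Rank y: 6, 5, 1, 4, 2, 3
d = rank(x) − rank(y): 0, 0, 0, 0, 1, -1; Σd² = 2
ρ = 1 − 6Σd² / [n(n²−1)] = 1 − 6×2 / (6×35) = 1 − 12/210 ≈ 0.943

0.943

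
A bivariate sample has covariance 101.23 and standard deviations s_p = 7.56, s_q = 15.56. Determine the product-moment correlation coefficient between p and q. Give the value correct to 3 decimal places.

r = Cov(p,q) / (s_p · s_q) = 101.23 / (7.56 × 15.56)
  = 101.23 / 117.6336 ≈ 0.861

0.861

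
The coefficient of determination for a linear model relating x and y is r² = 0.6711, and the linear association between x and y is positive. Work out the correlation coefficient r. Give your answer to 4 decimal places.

|r| = √0.6711 = 0.8192
The association is positive, so r = 0.8192.

0.8192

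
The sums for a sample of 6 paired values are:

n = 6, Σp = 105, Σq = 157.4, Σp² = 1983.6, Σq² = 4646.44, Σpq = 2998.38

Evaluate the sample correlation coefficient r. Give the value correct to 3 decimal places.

r = (nΣpq − ΣpΣq) / √[(nΣp² − (Σp)²)(nΣq² − (Σq)²)]
Numerator: 6×2998.38 − 105×157.4 = 1463.28
Denominator: √[(11901.6 − 11025)(27878.64 − 24774.76)] = √[876.6 × 3103.88] = 1649.5033
r = 1463.28 / 1649.5033 ≈ 0.887

0.887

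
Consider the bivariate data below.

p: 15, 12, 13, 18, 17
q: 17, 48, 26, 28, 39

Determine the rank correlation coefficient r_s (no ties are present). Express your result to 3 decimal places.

Rank p: 3, 1, 2, 5, 4
Rank q: 1, 5, 2, 3, 4
d = rank(p) − rank(q): 2, -4, 0, 2, 0; Σd² = 24
ρ = 1 − 6Σd² / [n(n²−1)] = 1 − 6×24 / (5×24) = 1 − 144/120 ≈ -0.200

-0.200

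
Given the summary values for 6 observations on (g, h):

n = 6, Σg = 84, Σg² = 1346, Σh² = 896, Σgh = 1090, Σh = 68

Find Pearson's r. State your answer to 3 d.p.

r = (nΣgh − ΣgΣh) / √[(nΣg² − (Σg)²)(nΣh² − (Σh)²)]
Numerator: 6×1090 − 84×68 = 828
Denominator: √[(8076 − 7056)(5376 − 4624)] = √[1020 × 752] = 875.8082
r = 828 / 875.8082 ≈ 0.945

0.945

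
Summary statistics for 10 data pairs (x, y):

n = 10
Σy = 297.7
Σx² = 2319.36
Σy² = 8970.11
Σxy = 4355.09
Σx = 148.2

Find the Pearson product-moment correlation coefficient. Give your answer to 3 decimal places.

-0.494

r = (nΣxy − ΣxΣy) / √[(nΣx² − (Σx)²)(nΣy² − (Σy)²)]
Numerator: 10×4355.09 − 148.2×297.7 = -568.24
Denominator: √[(23193.6 − 21963.24)(89701.1 − 88625.29)] = √[1230.36 × 1075.81] = 1150.4928
r = -568.24 / 1150.4928 ≈ -0.494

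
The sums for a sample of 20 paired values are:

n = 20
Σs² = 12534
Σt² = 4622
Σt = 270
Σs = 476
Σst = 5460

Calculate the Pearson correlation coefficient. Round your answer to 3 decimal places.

r = (nΣst − ΣsΣt) / √[(nΣs² − (Σs)²)(nΣt² − (Σt)²)]
Numerator: 20×5460 − 476×270 = -19320
Denominator: √[(250680 − 226576)(92440 − 72900)] = √[24104 × 19540] = 21702.3538
r = -19320 / 21702.3538 ≈ -0.890

-0.890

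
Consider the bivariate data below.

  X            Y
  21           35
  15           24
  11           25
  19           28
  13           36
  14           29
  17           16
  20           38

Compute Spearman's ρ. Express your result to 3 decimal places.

0.262

Rank X: 8, 4, 1, 6, 2, 3, 5, 7
Rank Y: 6, 2, 3, 4, 7, 5, 1, 8
d = rank(X) − rank(Y): 2, 2, -2, 2, -5, -2, 4, -1; Σd² = 62
ρ = 1 − 6Σd² / [n(n²−1)] = 1 − 6×62 / (8×63) = 1 − 372/504 ≈ 0.262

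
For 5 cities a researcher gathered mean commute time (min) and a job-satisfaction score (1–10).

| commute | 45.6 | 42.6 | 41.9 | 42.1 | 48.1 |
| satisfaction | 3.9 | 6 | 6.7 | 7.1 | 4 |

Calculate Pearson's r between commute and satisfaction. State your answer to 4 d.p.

n = 5, Σx = 220.3, Σy = 27.7, Σx² = 9735.75, Σy² = 162.51, Σxy = 1205.48
nΣxy − ΣxΣy = 6027.4 − 6102.31 = -74.91
nΣx² − (Σx)² = 48678.75 − 48532.09 = 146.66; nΣy² − (Σy)² = 812.55 − 767.29 = 45.26
r = -74.91 / √(146.66 × 45.26) = -74.91 / 81.4729 ≈ -0.9194

-0.9194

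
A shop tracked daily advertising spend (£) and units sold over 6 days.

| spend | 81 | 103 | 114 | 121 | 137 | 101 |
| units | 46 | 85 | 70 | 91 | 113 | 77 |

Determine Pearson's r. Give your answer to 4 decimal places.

n = 6, Σx = 657, Σy = 482, Σx² = 73777, Σy² = 41220, Σxy = 54730
nΣxy − ΣxΣy = 328380 − 316674 = 11706
nΣx² − (Σx)² = 442662 − 431649 = 11013; nΣy² − (Σy)² = 247320 − 232324 = 14996
r = 11706 / √(11013 × 14996) = 11706 / 12851.1069 ≈ 0.9109

0.9109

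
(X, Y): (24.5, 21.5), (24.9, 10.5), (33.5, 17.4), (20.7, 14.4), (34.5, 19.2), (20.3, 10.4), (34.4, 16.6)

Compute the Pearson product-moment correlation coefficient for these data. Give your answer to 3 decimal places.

n = 7, ΣX = 192.8, ΣY = 110, ΣX² = 5556.7, ΣY² = 1834.98, ΣXY = 3113.74
nΣXY − ΣXΣY = 21796.18 − 21208 = 588.18
nΣX² − (ΣX)² = 38896.9 − 37171.84 = 1725.06; nΣY² − (ΣY)² = 12844.86 − 12100 = 744.86
r = 588.18 / √(1725.06 × 744.86) = 588.18 / 1133.5467 ≈ 0.519

0.519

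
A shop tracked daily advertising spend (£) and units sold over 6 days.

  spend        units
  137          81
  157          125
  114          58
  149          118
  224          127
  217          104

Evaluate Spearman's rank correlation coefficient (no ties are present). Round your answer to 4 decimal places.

Rank spend: 2, 4, 1, 3, 6, 5
Rank units: 2, 5, 1, 4, 6, 3
d = rank(spend) − rank(units): 0, -1, 0, -1, 0, 2; Σd² = 6
ρ = 1 − 6Σd² / [n(n²−1)] = 1 − 6×6 / (6×35) = 1 − 36/210 ≈ 0.8286

0.8286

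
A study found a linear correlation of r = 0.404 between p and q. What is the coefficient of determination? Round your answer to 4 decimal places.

r² = (0.404)² = 0.1632

0.1632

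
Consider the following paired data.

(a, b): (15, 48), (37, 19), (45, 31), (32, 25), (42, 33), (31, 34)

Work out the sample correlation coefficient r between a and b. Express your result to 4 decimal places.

-0.6494

n = 6, Σa = 202, Σb = 190, Σa² = 7368, Σb² = 6496, Σab = 6058
nΣab − ΣaΣb = 36348 − 38380 = -2032
nΣa² − (Σa)² = 44208 − 40804 = 3404; nΣb² − (Σb)² = 38976 − 36100 = 2876
r = -2032 / √(3404 × 2876) = -2032 / 3128.8822 ≈ -0.6494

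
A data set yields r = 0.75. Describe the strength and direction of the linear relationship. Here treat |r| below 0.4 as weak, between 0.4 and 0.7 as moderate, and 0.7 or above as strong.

r = 0.75 > 0 so the relationship is positive.
|r| = 0.75, which falls in the strong range.

strong positive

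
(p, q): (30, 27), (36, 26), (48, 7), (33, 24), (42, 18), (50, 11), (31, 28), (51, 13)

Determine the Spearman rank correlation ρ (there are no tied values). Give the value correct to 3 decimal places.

Rank p: 1, 4, 6, 3, 5, 7, 2, 8
Rank q: 7, 6, 1, 5, 4, 2, 8, 3
d = rank(p) − rank(q): -6, -2, 5, -2, 1, 5, -6, 5; Σd² = 156
ρ = 1 − 6Σd² / [n(n²−1)] = 1 − 6×156 / (8×63) = 1 − 936/504 ≈ -0.857

-0.857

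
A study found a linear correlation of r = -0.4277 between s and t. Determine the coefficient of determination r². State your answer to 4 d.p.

r² = (-0.4277)² = 0.1829

0.1829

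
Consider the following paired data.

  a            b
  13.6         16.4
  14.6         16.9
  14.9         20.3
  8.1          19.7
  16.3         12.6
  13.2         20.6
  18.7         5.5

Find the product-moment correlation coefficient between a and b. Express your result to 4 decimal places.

-0.7394

n = 7, Σa = 99.4, Σb = 112, Σa² = 1475.36, Σb² = 1968.12, Σab = 1511.97
nΣab − ΣaΣb = 10583.79 − 11132.8 = -549.01
nΣa² − (Σa)² = 10327.52 − 9880.36 = 447.16; nΣb² − (Σb)² = 13776.84 − 12544 = 1232.84
r = -549.01 / √(447.16 × 1232.84) = -549.01 / 742.4801 ≈ -0.7394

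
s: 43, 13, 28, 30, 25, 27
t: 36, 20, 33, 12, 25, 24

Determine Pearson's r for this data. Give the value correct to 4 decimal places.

0.5124

n = 6, Σs = 166, Σt = 150, Σs² = 5056, Σt² = 4130, Σst = 4365
nΣst − ΣsΣt = 26190 − 24900 = 1290
nΣs² − (Σs)² = 30336 − 27556 = 2780; nΣt² − (Σt)² = 24780 − 22500 = 2280
r = 1290 / √(2780 × 2280) = 1290 / 2517.6179 ≈ 0.5124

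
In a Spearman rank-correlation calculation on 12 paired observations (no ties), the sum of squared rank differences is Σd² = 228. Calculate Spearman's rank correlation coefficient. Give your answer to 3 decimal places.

ρ = 1 − 6Σd² / [n(n²−1)] = 1 − 6×228 / (12×143)
  = 1 − 1368/1716 = 1 − 0.7972 ≈ 0.203

0.203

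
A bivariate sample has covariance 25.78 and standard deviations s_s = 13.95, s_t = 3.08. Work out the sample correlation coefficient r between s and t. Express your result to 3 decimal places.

r = Cov(s,t) / (s_s · s_t) = 25.78 / (13.95 × 3.08)
  = 25.78 / 42.9660 ≈ 0.600

0.600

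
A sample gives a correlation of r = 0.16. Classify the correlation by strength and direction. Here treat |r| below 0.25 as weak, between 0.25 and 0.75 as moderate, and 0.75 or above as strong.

weak positive

r = 0.16 > 0 so the relationship is positive.
|r| = 0.16, which falls in the weak range.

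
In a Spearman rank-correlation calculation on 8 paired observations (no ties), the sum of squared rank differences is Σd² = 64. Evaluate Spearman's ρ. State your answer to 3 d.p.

ρ = 1 − 6Σd² / [n(n²−1)] = 1 − 6×64 / (8×63)
  = 1 − 384/504 = 1 − 0.7619 ≈ 0.238

0.238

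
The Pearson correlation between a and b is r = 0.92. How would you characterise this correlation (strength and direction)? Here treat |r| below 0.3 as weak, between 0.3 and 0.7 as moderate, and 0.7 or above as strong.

r = 0.92 > 0 so the relationship is positive.
|r| = 0.92, which falls in the strong range.

strong positive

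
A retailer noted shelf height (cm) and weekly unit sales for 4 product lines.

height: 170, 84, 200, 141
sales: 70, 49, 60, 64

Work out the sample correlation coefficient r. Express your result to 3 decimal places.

n = 4, Σx = 595, Σy = 243, Σx² = 95837, Σy² = 14997, Σxy = 37040
nΣxy − ΣxΣy = 148160 − 144585 = 3575
nΣx² − (Σx)² = 383348 − 354025 = 29323; nΣy² − (Σy)² = 59988 − 59049 = 939
r = 3575 / √(29323 × 939) = 3575 / 5247.3133 ≈ 0.681

0.681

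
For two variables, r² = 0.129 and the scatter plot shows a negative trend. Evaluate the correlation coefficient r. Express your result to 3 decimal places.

|r| = √0.129 = 0.359
The association is negative, so r = −0.359.

-0.359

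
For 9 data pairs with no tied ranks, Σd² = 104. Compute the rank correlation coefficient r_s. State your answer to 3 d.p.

ρ = 1 − 6Σd² / [n(n²−1)] = 1 − 6×104 / (9×80)
  = 1 − 624/720 = 1 − 0.8667 ≈ 0.133

0.133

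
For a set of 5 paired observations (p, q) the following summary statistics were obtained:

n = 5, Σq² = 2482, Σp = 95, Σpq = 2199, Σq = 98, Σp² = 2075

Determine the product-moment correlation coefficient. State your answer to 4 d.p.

0.8657

r = (nΣpq − ΣpΣq) / √[(nΣp² − (Σp)²)(nΣq² − (Σq)²)]
Numerator: 5×2199 − 95×98 = 1685
Denominator: √[(10375 − 9025)(12410 − 9604)] = √[1350 × 2806] = 1946.3042
r = 1685 / 1946.3042 ≈ 0.8657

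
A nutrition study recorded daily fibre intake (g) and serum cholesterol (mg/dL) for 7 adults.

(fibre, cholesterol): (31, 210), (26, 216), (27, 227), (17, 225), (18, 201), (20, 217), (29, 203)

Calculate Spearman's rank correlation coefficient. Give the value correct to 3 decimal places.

Rank fibre: 7, 4, 5, 1, 2, 3, 6
Rank cholesterol: 3, 4, 7, 6, 1, 5, 2
d = rank(fibre) − rank(cholesterol): 4, 0, -2, -5, 1, -2, 4; Σd² = 66
ρ = 1 − 6Σd² / [n(n²−1)] = 1 − 6×66 / (7×48) = 1 − 396/336 ≈ -0.179

-0.179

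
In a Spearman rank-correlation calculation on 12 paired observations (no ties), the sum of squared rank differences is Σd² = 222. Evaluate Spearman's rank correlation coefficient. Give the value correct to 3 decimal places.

0.224

ρ = 1 − 6Σd² / [n(n²−1)] = 1 − 6×222 / (12×143)
  = 1 − 1332/1716 = 1 − 0.7762 ≈ 0.224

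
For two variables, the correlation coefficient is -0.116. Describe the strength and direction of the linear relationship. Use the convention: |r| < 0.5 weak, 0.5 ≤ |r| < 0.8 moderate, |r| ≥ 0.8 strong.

r = -0.116 < 0 so the relationship is negative.
|r| = 0.116, which falls in the weak range.

weak negative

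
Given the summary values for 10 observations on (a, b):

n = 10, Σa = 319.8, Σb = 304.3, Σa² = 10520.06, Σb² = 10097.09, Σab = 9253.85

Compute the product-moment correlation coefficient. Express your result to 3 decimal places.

r = (nΣab − ΣaΣb) / √[(nΣa² − (Σa)²)(nΣb² − (Σb)²)]
Numerator: 10×9253.85 − 319.8×304.3 = -4776.64
Denominator: √[(105200.6 − 102272.04)(100970.9 − 92598.49)] = √[2928.56 × 8372.41] = 4951.6770
r = -4776.64 / 4951.6770 ≈ -0.965

-0.965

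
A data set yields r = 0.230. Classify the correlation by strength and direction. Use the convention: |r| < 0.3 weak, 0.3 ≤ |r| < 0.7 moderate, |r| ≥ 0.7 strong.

weak positive

r = 0.230 > 0 so the relationship is positive.
|r| = 0.230, which falls in the weak range.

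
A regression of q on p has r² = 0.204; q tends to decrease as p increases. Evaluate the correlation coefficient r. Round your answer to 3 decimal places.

|r| = √0.204 = 0.452
The association is negative, so r = −0.452.

-0.452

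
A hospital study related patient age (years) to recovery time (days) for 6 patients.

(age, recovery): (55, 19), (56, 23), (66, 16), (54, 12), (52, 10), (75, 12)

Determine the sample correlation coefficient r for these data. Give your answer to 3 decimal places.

-0.145

n = 6, Σx = 358, Σy = 92, Σx² = 21762, Σy² = 1534, Σxy = 5457
nΣxy − ΣxΣy = 32742 − 32936 = -194
nΣx² − (Σx)² = 130572 − 128164 = 2408; nΣy² − (Σy)² = 9204 − 8464 = 740
r = -194 / √(2408 × 740) = -194 / 1334.8858 ≈ -0.145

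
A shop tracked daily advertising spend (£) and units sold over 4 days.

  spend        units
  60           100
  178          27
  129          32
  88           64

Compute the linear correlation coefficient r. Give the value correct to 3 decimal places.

n = 4, Σx = 455, Σy = 223, Σx² = 59669, Σy² = 15849, Σxy = 20566
nΣxy − ΣxΣy = 82264 − 101465 = -19201
nΣx² − (Σx)² = 238676 − 207025 = 31651; nΣy² − (Σy)² = 63396 − 49729 = 13667
r = -19201 / √(31651 × 13667) = -19201 / 20798.4186 ≈ -0.923

-0.923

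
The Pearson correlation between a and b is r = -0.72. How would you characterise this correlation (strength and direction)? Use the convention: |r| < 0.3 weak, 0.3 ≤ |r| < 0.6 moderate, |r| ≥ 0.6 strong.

strong negative

r = -0.72 < 0 so the relationship is negative.
|r| = 0.72, which falls in the strong range.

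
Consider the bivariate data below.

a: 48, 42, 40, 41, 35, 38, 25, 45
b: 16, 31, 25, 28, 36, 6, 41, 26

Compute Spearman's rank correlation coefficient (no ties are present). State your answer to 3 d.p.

Rank a: 8, 6, 4, 5, 2, 3, 1, 7
Rank b: 2, 6, 3, 5, 7, 1, 8, 4
d = rank(a) − rank(b): 6, 0, 1, 0, -5, 2, -7, 3; Σd² = 124
ρ = 1 − 6Σd² / [n(n²−1)] = 1 − 6×124 / (8×63) = 1 − 744/504 ≈ -0.476

-0.476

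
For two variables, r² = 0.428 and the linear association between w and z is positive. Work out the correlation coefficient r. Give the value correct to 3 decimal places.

|r| = √0.428 = 0.654
The association is positive, so r = 0.654.

0.654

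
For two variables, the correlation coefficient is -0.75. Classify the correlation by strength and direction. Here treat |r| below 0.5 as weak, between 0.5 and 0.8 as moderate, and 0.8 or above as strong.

moderate negative

r = -0.75 < 0 so the relationship is negative.
|r| = 0.75, which falls in the moderate range.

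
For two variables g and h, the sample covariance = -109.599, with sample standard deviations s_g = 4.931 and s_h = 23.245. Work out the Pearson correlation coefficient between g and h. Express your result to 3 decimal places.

-0.956

r = Cov(g,h) / (s_g · s_h) = -109.599 / (4.931 × 23.245)
  = -109.599 / 114.6211 ≈ -0.956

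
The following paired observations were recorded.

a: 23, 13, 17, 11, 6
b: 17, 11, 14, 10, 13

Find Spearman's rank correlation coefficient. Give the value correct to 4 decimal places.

Rank a: 5, 3, 4, 2, 1
Rank b: 5, 2, 4, 1, 3
d = rank(a) − rank(b): 0, 1, 0, 1, -2; Σd² = 6
ρ = 1 − 6Σd² / [n(n²−1)] = 1 − 6×6 / (5×24) = 1 − 36/120 ≈ 0.7000

0.7000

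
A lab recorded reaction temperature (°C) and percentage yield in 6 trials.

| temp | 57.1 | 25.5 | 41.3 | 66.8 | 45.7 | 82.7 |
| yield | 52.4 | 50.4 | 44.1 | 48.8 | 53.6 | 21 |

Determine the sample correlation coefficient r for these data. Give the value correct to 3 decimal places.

-0.673

n = 6, Σx = 319.1, Σy = 270.3, Σx² = 19006.37, Σy² = 12926.13, Σxy = 13544.63
nΣxy − ΣxΣy = 81267.78 − 86252.73 = -4984.95
nΣx² − (Σx)² = 114038.22 − 101824.81 = 12213.41; nΣy² − (Σy)² = 77556.78 − 73062.09 = 4494.69
r = -4984.95 / √(12213.41 × 4494.69) = -4984.95 / 7409.1492 ≈ -0.673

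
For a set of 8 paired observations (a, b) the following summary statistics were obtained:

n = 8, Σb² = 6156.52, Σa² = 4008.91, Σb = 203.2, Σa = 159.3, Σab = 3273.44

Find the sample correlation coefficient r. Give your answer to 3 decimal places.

-0.847

r = (nΣab − ΣaΣb) / √[(nΣa² − (Σa)²)(nΣb² − (Σb)²)]
Numerator: 8×3273.44 − 159.3×203.2 = -6182.24
Denominator: √[(32071.28 − 25376.49)(49252.16 − 41290.24)] = √[6694.79 × 7961.92] = 7300.9165
r = -6182.24 / 7300.9165 ≈ -0.847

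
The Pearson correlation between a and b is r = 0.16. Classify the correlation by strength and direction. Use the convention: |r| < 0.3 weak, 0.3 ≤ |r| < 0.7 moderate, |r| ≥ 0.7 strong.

r = 0.16 > 0 so the relationship is positive.
|r| = 0.16, which falls in the weak range.

weak positive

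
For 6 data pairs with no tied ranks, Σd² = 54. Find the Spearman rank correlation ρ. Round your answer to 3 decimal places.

ρ = 1 − 6Σd² / [n(n²−1)] = 1 − 6×54 / (6×35)
  = 1 − 324/210 = 1 − 1.5429 ≈ -0.543

-0.543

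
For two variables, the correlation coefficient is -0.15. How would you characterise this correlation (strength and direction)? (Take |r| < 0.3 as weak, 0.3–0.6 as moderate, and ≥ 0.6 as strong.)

weak negative

r = -0.15 < 0 so the relationship is negative.
|r| = 0.15, which falls in the weak range.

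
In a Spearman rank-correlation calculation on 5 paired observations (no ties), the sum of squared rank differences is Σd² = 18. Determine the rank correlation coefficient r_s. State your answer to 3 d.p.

ρ = 1 − 6Σd² / [n(n²−1)] = 1 − 6×18 / (5×24)
  = 1 − 108/120 = 1 − 0.9000 ≈ 0.100

0.100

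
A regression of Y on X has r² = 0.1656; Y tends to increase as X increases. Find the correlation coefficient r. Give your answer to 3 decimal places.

0.407

|r| = √0.1656 = 0.407
The association is positive, so r = 0.407.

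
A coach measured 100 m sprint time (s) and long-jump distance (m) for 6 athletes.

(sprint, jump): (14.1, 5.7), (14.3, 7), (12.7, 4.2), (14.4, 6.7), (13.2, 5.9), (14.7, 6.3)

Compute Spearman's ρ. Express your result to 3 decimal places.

Rank sprint: 3, 4, 1, 5, 2, 6
Rank jump: 2, 6, 1, 5, 3, 4
d = rank(sprint) − rank(jump): 1, -2, 0, 0, -1, 2; Σd² = 10
ρ = 1 − 6Σd² / [n(n²−1)] = 1 − 6×10 / (6×35) = 1 − 60/210 ≈ 0.714

0.714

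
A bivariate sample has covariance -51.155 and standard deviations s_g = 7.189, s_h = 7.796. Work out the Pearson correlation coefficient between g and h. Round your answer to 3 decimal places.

r = Cov(g,h) / (s_g · s_h) = -51.155 / (7.189 × 7.796)
  = -51.155 / 56.0454 ≈ -0.913

-0.913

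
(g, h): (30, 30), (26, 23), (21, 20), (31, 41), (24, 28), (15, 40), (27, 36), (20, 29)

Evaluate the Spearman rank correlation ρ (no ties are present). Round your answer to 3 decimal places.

Rank g: 7, 5, 3, 8, 4, 1, 6, 2
Rank h: 5, 2, 1, 8, 3, 7, 6, 4
d = rank(g) − rank(h): 2, 3, 2, 0, 1, -6, 0, -2; Σd² = 58
ρ = 1 − 6Σd² / [n(n²−1)] = 1 − 6×58 / (8×63) = 1 − 348/504 ≈ 0.310

0.310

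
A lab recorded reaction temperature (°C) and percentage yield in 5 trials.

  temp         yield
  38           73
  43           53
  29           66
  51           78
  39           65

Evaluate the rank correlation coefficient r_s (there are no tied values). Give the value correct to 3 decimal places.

0.100

Rank temp: 2, 4, 1, 5, 3
Rank yield: 4, 1, 3, 5, 2
d = rank(temp) − rank(yield): -2, 3, -2, 0, 1; Σd² = 18
ρ = 1 − 6Σd² / [n(n²−1)] = 1 − 6×18 / (5×24) = 1 − 108/120 ≈ 0.100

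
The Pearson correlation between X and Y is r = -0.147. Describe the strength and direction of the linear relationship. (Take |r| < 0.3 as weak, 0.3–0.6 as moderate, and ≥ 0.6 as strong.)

weak negative

r = -0.147 < 0 so the relationship is negative.
|r| = 0.147, which falls in the weak range.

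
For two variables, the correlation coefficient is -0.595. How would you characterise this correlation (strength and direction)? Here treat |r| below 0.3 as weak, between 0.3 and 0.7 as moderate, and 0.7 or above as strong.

r = -0.595 < 0 so the relationship is negative.
|r| = 0.595, which falls in the moderate range.

moderate negative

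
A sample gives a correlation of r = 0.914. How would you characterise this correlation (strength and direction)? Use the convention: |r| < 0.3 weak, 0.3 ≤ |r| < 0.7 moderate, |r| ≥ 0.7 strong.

strong positive

r = 0.914 > 0 so the relationship is positive.
|r| = 0.914, which falls in the strong range.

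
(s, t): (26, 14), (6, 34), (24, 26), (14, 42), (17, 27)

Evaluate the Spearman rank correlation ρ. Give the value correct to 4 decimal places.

-0.9000

Rank s: 5, 1, 4, 2, 3
Rank t: 1, 4, 2, 5, 3
d = rank(s) − rank(t): 4, -3, 2, -3, 0; Σd² = 38
ρ = 1 − 6Σd² / [n(n²−1)] = 1 − 6×38 / (5×24) = 1 − 228/120 ≈ -0.9000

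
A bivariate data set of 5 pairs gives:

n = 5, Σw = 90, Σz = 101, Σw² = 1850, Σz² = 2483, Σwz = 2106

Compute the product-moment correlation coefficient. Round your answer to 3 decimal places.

r = (nΣwz − ΣwΣz) / √[(nΣw² − (Σw)²)(nΣz² − (Σz)²)]
Numerator: 5×2106 − 90×101 = 1440
Denominator: √[(9250 − 8100)(12415 − 10201)] = √[1150 × 2214] = 1595.6503
r = 1440 / 1595.6503 ≈ 0.902

0.902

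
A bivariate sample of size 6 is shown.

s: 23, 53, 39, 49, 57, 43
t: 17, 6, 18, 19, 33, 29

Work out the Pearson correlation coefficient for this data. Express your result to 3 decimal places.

0.175

n = 6, Σs = 264, Σt = 122, Σs² = 12358, Σt² = 2940, Σst = 5470
nΣst − ΣsΣt = 32820 − 32208 = 612
nΣs² − (Σs)² = 74148 − 69696 = 4452; nΣt² − (Σt)² = 17640 − 14884 = 2756
r = 612 / √(4452 × 2756) = 612 / 3502.8149 ≈ 0.175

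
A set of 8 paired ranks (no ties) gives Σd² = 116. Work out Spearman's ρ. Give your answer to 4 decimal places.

-0.3810

ρ = 1 − 6Σd² / [n(n²−1)] = 1 − 6×116 / (8×63)
  = 1 − 696/504 = 1 − 1.38095 ≈ -0.3810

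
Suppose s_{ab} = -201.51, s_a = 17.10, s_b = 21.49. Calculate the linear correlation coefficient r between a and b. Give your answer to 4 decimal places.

-0.5484

r = Cov(a,b) / (s_a · s_b) = -201.51 / (17.10 × 21.49)
  = -201.51 / 367.4790 ≈ -0.5484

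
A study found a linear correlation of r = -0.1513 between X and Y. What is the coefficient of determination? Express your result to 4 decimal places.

0.0229

r² = (-0.1513)² = 0.0229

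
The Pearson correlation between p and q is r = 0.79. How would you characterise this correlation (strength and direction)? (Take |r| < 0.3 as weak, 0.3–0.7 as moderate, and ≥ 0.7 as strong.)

strong positive

r = 0.79 > 0 so the relationship is positive.
|r| = 0.79, which falls in the strong range.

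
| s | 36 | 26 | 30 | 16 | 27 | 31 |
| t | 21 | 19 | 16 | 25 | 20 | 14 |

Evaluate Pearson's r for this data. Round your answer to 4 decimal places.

-0.5981

n = 6, Σs = 166, Σt = 115, Σs² = 4818, Σt² = 2279, Σst = 3104
nΣst − ΣsΣt = 18624 − 19090 = -466
nΣs² − (Σs)² = 28908 − 27556 = 1352; nΣt² − (Σt)² = 13674 − 13225 = 449
r = -466 / √(1352 × 449) = -466 / 779.1329 ≈ -0.5981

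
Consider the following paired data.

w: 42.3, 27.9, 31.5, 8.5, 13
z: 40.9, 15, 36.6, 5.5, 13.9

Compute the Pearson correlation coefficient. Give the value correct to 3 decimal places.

0.902

n = 5, Σw = 123.2, Σz = 111.9, Σw² = 3801.2, Σz² = 3460.83, Σwz = 3528.92
nΣwz − ΣwΣz = 17644.6 − 13786.08 = 3858.52
nΣw² − (Σw)² = 19006 − 15178.24 = 3827.76; nΣz² − (Σz)² = 17304.15 − 12521.61 = 4782.54
r = 3858.52 / √(3827.76 × 4782.54) = 3858.52 / 4278.5997 ≈ 0.902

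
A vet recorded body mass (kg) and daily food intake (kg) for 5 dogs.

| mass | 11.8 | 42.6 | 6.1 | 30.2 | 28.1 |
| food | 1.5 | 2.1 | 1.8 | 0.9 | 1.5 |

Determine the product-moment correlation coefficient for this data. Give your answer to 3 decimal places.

n = 5, Σx = 118.8, Σy = 7.8, Σx² = 3692.86, Σy² = 12.96, Σxy = 187.47
nΣxy − ΣxΣy = 937.35 − 926.64 = 10.71
nΣx² − (Σx)² = 18464.3 − 14113.44 = 4350.86; nΣy² − (Σy)² = 64.8 − 60.84 = 3.96
r = 10.71 / √(4350.86 × 3.96) = 10.71 / 131.2608 ≈ 0.082

0.082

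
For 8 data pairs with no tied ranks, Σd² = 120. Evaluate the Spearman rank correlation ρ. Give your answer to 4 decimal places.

-0.4286

ρ = 1 − 6Σd² / [n(n²−1)] = 1 − 6×120 / (8×63)
  = 1 − 720/504 = 1 − 1.42857 ≈ -0.4286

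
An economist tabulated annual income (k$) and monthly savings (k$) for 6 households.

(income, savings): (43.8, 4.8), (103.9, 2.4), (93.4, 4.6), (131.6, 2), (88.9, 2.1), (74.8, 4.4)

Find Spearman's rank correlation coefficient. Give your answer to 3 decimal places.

-0.714

Rank income: 1, 5, 4, 6, 3, 2
Rank savings: 6, 3, 5, 1, 2, 4
d = rank(income) − rank(savings): -5, 2, -1, 5, 1, -2; Σd² = 60
ρ = 1 − 6Σd² / [n(n²−1)] = 1 − 6×60 / (6×35) = 1 − 360/210 ≈ -0.714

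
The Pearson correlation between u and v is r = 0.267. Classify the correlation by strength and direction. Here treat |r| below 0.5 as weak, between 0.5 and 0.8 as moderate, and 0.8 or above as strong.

r = 0.267 > 0 so the relationship is positive.
|r| = 0.267, which falls in the weak range.

weak positive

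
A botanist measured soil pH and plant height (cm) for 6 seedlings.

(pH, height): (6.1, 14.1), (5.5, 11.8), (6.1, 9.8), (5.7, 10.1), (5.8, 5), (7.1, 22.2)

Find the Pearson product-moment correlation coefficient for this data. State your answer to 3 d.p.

n = 6, Σx = 36.3, Σy = 73, Σx² = 221.21, Σy² = 1053.94, Σxy = 454.88
nΣxy − ΣxΣy = 2729.28 − 2649.9 = 79.38
nΣx² − (Σx)² = 1327.26 − 1317.69 = 9.57; nΣy² − (Σy)² = 6323.64 − 5329 = 994.64
r = 79.38 / √(9.57 × 994.64) = 79.38 / 97.5638 ≈ 0.814

0.814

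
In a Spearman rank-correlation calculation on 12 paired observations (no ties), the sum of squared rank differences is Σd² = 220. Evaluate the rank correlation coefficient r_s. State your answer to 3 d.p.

0.231

ρ = 1 − 6Σd² / [n(n²−1)] = 1 − 6×220 / (12×143)
  = 1 − 1320/1716 = 1 − 0.7692 ≈ 0.231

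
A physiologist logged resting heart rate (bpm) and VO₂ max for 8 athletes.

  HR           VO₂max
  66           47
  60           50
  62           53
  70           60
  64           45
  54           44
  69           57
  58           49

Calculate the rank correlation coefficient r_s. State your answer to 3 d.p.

Rank HR: 6, 3, 4, 8, 5, 1, 7, 2
Rank VO₂max: 3, 5, 6, 8, 2, 1, 7, 4
d = rank(HR) − rank(VO₂max): 3, -2, -2, 0, 3, 0, 0, -2; Σd² = 30
ρ = 1 − 6Σd² / [n(n²−1)] = 1 − 6×30 / (8×63) = 1 − 180/504 ≈ 0.643

0.643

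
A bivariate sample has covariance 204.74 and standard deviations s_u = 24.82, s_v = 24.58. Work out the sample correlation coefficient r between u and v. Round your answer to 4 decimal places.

r = Cov(u,v) / (s_u · s_v) = 204.74 / (24.82 × 24.58)
  = 204.74 / 610.0756 ≈ 0.3356

0.3356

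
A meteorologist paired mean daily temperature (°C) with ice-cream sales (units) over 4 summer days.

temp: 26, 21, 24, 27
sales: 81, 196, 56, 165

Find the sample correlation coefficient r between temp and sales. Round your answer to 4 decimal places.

-0.3401

n = 4, Σx = 98, Σy = 498, Σx² = 2422, Σy² = 75338, Σxy = 12021
nΣxy − ΣxΣy = 48084 − 48804 = -720
nΣx² − (Σx)² = 9688 − 9604 = 84; nΣy² − (Σy)² = 301352 − 248004 = 53348
r = -720 / √(84 × 53348) = -720 / 2116.8921 ≈ -0.3401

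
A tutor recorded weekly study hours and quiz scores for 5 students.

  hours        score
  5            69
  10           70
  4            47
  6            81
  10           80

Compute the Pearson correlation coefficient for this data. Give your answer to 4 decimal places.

n = 5, Σx = 35, Σy = 347, Σx² = 277, Σy² = 24831, Σxy = 2519
nΣxy − ΣxΣy = 12595 − 12145 = 450
nΣx² − (Σx)² = 1385 − 1225 = 160; nΣy² − (Σy)² = 124155 − 120409 = 3746
r = 450 / √(160 × 3746) = 450 / 774.1834 ≈ 0.5813

0.5813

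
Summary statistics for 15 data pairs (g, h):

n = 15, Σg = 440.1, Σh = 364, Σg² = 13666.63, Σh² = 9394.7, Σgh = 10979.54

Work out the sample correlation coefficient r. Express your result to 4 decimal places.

r = (nΣgh − ΣgΣh) / √[(nΣg² − (Σg)²)(nΣh² − (Σh)²)]
Numerator: 15×10979.54 − 440.1×364 = 4496.7
Denominator: √[(204999.45 − 193688.01)(140920.5 − 132496)] = √[11311.44 × 8424.5] = 9761.8249
r = 4496.7 / 9761.8249 ≈ 0.4606

0.4606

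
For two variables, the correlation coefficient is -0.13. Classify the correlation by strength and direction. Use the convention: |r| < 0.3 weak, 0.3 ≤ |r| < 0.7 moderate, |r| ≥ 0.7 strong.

weak negative

r = -0.13 < 0 so the relationship is negative.
|r| = 0.13, which falls in the weak range.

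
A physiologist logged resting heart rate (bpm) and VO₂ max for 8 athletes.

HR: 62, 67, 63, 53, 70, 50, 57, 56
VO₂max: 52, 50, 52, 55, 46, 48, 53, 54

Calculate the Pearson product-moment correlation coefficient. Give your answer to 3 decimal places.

-0.455

n = 8, Σx = 478, Σy = 410, Σx² = 28896, Σy² = 21078, Σxy = 24430
nΣxy − ΣxΣy = 195440 − 195980 = -540
nΣx² − (Σx)² = 231168 − 228484 = 2684; nΣy² − (Σy)² = 168624 − 168100 = 524
r = -540 / √(2684 × 524) = -540 / 1185.9241 ≈ -0.455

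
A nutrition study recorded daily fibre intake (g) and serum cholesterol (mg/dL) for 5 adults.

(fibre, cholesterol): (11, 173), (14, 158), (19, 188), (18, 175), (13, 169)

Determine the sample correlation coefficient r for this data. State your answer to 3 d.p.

n = 5, Σx = 75, Σy = 863, Σx² = 1171, Σy² = 149423, Σxy = 13034
nΣxy − ΣxΣy = 65170 − 64725 = 445
nΣx² − (Σx)² = 5855 − 5625 = 230; nΣy² − (Σy)² = 747115 − 744769 = 2346
r = 445 / √(230 × 2346) = 445 / 734.5611 ≈ 0.606

0.606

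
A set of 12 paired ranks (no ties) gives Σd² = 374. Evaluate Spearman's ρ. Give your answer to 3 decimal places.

ρ = 1 − 6Σd² / [n(n²−1)] = 1 − 6×374 / (12×143)
  = 1 − 2244/1716 = 1 − 1.3077 ≈ -0.308

-0.308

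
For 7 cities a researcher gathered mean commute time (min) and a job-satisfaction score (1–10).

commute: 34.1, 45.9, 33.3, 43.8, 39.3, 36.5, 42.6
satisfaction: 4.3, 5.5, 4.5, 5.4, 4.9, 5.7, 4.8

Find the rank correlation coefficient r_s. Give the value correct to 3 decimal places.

0.571

Rank commute: 2, 7, 1, 6, 4, 3, 5
Rank satisfaction: 1, 6, 2, 5, 4, 7, 3
d = rank(commute) − rank(satisfaction): 1, 1, -1, 1, 0, -4, 2; Σd² = 24
ρ = 1 − 6Σd² / [n(n²−1)] = 1 − 6×24 / (7×48) = 1 − 144/336 ≈ 0.571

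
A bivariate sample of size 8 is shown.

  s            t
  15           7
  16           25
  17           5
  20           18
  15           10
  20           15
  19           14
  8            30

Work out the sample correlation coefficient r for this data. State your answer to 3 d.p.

n = 8, Σs = 130, Σt = 124, Σs² = 2220, Σt² = 2444, Σst = 1906
nΣst − ΣsΣt = 15248 − 16120 = -872
nΣs² − (Σs)² = 17760 − 16900 = 860; nΣt² − (Σt)² = 19552 − 15376 = 4176
r = -872 / √(860 × 4176) = -872 / 1895.0884 ≈ -0.460

-0.460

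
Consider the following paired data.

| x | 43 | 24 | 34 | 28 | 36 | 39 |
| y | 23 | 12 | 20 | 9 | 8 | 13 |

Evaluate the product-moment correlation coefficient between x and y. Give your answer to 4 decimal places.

n = 6, Σx = 204, Σy = 85, Σx² = 7182, Σy² = 1387, Σxy = 3004
nΣxy − ΣxΣy = 18024 − 17340 = 684
nΣx² − (Σx)² = 43092 − 41616 = 1476; nΣy² − (Σy)² = 8322 − 7225 = 1097
r = 684 / √(1476 × 1097) = 684 / 1272.4669 ≈ 0.5375

0.5375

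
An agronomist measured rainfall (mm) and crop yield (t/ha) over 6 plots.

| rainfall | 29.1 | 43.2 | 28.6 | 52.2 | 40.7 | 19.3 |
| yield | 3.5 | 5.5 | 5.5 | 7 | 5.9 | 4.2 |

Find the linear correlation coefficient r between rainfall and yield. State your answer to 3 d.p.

0.818

n = 6, Σx = 213.1, Σy = 31.6, Σx² = 8284.83, Σy² = 174.2, Σxy = 1183.34
nΣxy − ΣxΣy = 7100.04 − 6733.96 = 366.08
nΣx² − (Σx)² = 49708.98 − 45411.61 = 4297.37; nΣy² − (Σy)² = 1045.2 − 998.56 = 46.64
r = 366.08 / √(4297.37 × 46.64) = 366.08 / 447.6934 ≈ 0.818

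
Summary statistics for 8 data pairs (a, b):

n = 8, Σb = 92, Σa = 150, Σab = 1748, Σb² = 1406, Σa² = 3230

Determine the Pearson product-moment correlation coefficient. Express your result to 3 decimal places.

r = (nΣab − ΣaΣb) / √[(nΣa² − (Σa)²)(nΣb² − (Σb)²)]
Numerator: 8×1748 − 150×92 = 184
Denominator: √[(25840 − 22500)(11248 − 8464)] = √[3340 × 2784] = 3049.3540
r = 184 / 3049.3540 ≈ 0.060

0.060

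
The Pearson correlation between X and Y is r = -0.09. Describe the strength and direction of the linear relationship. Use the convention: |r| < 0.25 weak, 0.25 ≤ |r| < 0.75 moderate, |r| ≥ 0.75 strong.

weak negative

r = -0.09 < 0 so the relationship is negative.
|r| = 0.09, which falls in the weak range.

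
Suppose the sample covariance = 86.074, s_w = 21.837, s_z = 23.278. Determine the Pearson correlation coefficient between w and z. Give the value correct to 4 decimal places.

0.1693

r = Cov(w,z) / (s_w · s_z) = 86.074 / (21.837 × 23.278)
  = 86.074 / 508.3217 ≈ 0.1693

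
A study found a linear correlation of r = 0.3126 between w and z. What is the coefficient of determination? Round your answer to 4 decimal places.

0.0977

r² = (0.3126)² = 0.0977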